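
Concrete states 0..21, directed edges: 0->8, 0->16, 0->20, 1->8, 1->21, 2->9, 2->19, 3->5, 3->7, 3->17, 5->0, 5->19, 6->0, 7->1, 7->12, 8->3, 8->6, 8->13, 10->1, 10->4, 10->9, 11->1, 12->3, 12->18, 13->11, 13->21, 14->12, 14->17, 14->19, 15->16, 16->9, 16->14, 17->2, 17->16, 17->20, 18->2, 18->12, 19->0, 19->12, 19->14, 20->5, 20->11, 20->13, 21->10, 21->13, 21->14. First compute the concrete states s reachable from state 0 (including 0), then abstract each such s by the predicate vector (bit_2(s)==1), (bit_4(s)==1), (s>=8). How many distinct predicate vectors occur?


BFS from 0:
Concrete reachable: {0, 1, 2, 3, 4, 5, 6, 7, 8, 9, 10, 11, 12, 13, 14, 16, 17, 18, 19, 20, 21}
Abstract via predicates (bit_2(s)==1), (bit_4(s)==1), (s>=8):
  (0,0,0) <- {0, 1, 2, 3}
  (0,0,1) <- {8, 9, 10, 11}
  (0,1,1) <- {16, 17, 18, 19}
  (1,0,0) <- {4, 5, 6, 7}
  (1,0,1) <- {12, 13, 14}
  (1,1,1) <- {20, 21}
Distinct abstract states = 6

6


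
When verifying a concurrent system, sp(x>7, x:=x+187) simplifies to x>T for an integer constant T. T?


Formula: sp(P, x:=E) = exists old_x. (x = E[old_x/x]) AND P[old_x/x] (old_x is the value of x before the assignment; eliminate old_x by solving x = E[old_x/x] for old_x)
Step 1: Precondition P: x>7, i.e. old_x > 7
Step 2: Assignment gives x = old_x + 187, so old_x = x - 187
Step 3: Substitute into P: x - 187 > 7
Step 4: Simplify: x > 7+187 = 194

194


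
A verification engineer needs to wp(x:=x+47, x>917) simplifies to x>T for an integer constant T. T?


Formula: wp(x:=E, P) = P[E/x] (substitute E for x in postcondition)
Step 1: Postcondition: x>917
Step 2: Substitute x+47 for x: x+47>917
Step 3: Solve for x: x > 917-47 = 870

870


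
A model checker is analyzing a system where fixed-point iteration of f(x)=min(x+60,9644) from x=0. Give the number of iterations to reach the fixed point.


Step 1: x=0, cap=9644, increment=60
Step 2: x grows by 60 each step until capped at 9644; fixed point is x=9644
Step 3: iterations = ceil(9644/60) = 161

161


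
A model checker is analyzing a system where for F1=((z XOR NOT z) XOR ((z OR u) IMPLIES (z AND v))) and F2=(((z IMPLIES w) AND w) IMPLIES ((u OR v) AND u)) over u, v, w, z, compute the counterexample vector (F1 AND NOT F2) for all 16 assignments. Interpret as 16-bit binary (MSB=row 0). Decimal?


F1 = ((z XOR NOT z) XOR ((z OR u) IMPLIES (z AND v)))
F2 = (((z IMPLIES w) AND w) IMPLIES ((u OR v) AND u))
Counterexample to F1=>F2 is where F1=1 and F2=0.
Evaluate each row (bits = u,v,w,z, MSB first):
  row 0 [0000]: F1=0 F2=1 -> F1&~F2 -> 0
  row 1 [0001]: F1=1 F2=1 -> F1&~F2 -> 0
  row 2 [0010]: F1=0 F2=0 -> F1&~F2 -> 0
  row 3 [0011]: F1=1 F2=0 -> F1&~F2 -> 1
  row 4 [0100]: F1=0 F2=1 -> F1&~F2 -> 0
  row 5 [0101]: F1=0 F2=1 -> F1&~F2 -> 0
  row 6 [0110]: F1=0 F2=0 -> F1&~F2 -> 0
  row 7 [0111]: F1=0 F2=0 -> F1&~F2 -> 0
  row 8 [1000]: F1=1 F2=1 -> F1&~F2 -> 0
  row 9 [1001]: F1=1 F2=1 -> F1&~F2 -> 0
  row 10 [1010]: F1=1 F2=1 -> F1&~F2 -> 0
  row 11 [1011]: F1=1 F2=1 -> F1&~F2 -> 0
  row 12 [1100]: F1=1 F2=1 -> F1&~F2 -> 0
  row 13 [1101]: F1=0 F2=1 -> F1&~F2 -> 0
  row 14 [1110]: F1=1 F2=1 -> F1&~F2 -> 0
  row 15 [1111]: F1=0 F2=1 -> F1&~F2 -> 0
Full result column, 4 rows per line (u,v fixed per line; w,z runs 00..11 left to right):
  rows 0-3 [u,v=00]: 0001  = hex 1
  rows 4-7 [u,v=01]: 0000  = hex 0
  rows 8-11 [u,v=10]: 0000  = hex 0
  rows 12-15 [u,v=11]: 0000  = hex 0
Counterexample vector (row 0 .. row 15) = 0001000000000000
Output column grouped in 4s = 0001 0000 0000 0000 = 0x1000
Convert to decimal digit by digit (value = value*16 + digit):
  1 -> 1
  1*16 + 0 = 16
  16*16 + 0 = 256
  256*16 + 0 = 4096
Decimal = 4096

4096


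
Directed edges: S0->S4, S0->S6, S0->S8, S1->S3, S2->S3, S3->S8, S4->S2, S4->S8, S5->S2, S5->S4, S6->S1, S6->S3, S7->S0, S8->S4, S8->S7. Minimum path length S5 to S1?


BFS layer-by-layer from S5:
  dist 0: {S5}
  dist 1: {S2, S4}
  dist 2: {S3, S8}
  dist 3: {S7}
  dist 4: {S0}
  dist 5: {S6}
  dist 6: {S1}
  -> S1 reached at distance 6
Shortest path length = 6

6


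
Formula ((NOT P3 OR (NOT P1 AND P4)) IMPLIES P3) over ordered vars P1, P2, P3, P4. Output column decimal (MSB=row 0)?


Formula: ((NOT P3 OR (NOT P1 AND P4)) IMPLIES P3) over P1, P2, P3, P4 (16 rows)
Evaluate each row (bits = P1,P2,P3,P4, MSB first):
  row 0 [0000]: ((NOT 0 OR (NOT 0 AND 0)) IMPLIES 0) -> 0
  row 1 [0001]: ((NOT 0 OR (NOT 0 AND 1)) IMPLIES 0) -> 0
  row 2 [0010]: ((NOT 1 OR (NOT 0 AND 0)) IMPLIES 1) -> 1
  row 3 [0011]: ((NOT 1 OR (NOT 0 AND 1)) IMPLIES 1) -> 1
  row 4 [0100]: ((NOT 0 OR (NOT 0 AND 0)) IMPLIES 0) -> 0
  row 5 [0101]: ((NOT 0 OR (NOT 0 AND 1)) IMPLIES 0) -> 0
  row 6 [0110]: ((NOT 1 OR (NOT 0 AND 0)) IMPLIES 1) -> 1
  row 7 [0111]: ((NOT 1 OR (NOT 0 AND 1)) IMPLIES 1) -> 1
  row 8 [1000]: ((NOT 0 OR (NOT 1 AND 0)) IMPLIES 0) -> 0
  row 9 [1001]: ((NOT 0 OR (NOT 1 AND 1)) IMPLIES 0) -> 0
  row 10 [1010]: ((NOT 1 OR (NOT 1 AND 0)) IMPLIES 1) -> 1
  row 11 [1011]: ((NOT 1 OR (NOT 1 AND 1)) IMPLIES 1) -> 1
  row 12 [1100]: ((NOT 0 OR (NOT 1 AND 0)) IMPLIES 0) -> 0
  row 13 [1101]: ((NOT 0 OR (NOT 1 AND 1)) IMPLIES 0) -> 0
  row 14 [1110]: ((NOT 1 OR (NOT 1 AND 0)) IMPLIES 1) -> 1
  row 15 [1111]: ((NOT 1 OR (NOT 1 AND 1)) IMPLIES 1) -> 1
Full result column, 4 rows per line (P1,P2 fixed per line; P3,P4 runs 00..11 left to right):
  rows 0-3 [P1,P2=00]: 0011  = hex 3
  rows 4-7 [P1,P2=01]: 0011  = hex 3
  rows 8-11 [P1,P2=10]: 0011  = hex 3
  rows 12-15 [P1,P2=11]: 0011  = hex 3
Output column (row 0 .. row 15) = 0011001100110011
Output column grouped in 4s = 0011 0011 0011 0011 = 0x3333
Convert to decimal digit by digit (value = value*16 + digit):
  3 -> 3
  3*16 + 3 = 51
  51*16 + 3 = 819
  819*16 + 3 = 13107
Decimal = 13107

13107


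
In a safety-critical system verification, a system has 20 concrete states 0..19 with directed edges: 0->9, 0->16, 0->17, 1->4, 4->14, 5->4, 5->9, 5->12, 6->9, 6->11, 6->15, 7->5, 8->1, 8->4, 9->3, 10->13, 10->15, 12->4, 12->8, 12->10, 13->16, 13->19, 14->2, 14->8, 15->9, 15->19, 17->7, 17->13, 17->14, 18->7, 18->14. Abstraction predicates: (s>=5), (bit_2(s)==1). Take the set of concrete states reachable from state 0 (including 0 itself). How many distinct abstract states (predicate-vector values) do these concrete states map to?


BFS from 0:
Concrete reachable: {0, 1, 2, 3, 4, 5, 7, 8, 9, 10, 12, 13, 14, 15, 16, 17, 19}
Abstract via predicates (s>=5), (bit_2(s)==1):
  (0,0) <- {0, 1, 2, 3}
  (0,1) <- {4}
  (1,0) <- {8, 9, 10, 16, 17, 19}
  (1,1) <- {5, 7, 12, 13, 14, 15}
Distinct abstract states = 4

4


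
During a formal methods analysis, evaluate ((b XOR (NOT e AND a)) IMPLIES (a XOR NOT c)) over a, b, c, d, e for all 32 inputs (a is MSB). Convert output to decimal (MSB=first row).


Formula: ((b XOR (NOT e AND a)) IMPLIES (a XOR NOT c)) over a, b, c, d, e (32 rows)
Evaluate each row (bits = a,b,c,d,e, MSB first):
  row 0 [00000]: ((0 XOR (NOT 0 AND 0)) IMPLIES (0 XOR NOT 0)) -> 1
  row 1 [00001]: ((0 XOR (NOT 1 AND 0)) IMPLIES (0 XOR NOT 0)) -> 1
  row 2 [00010]: ((0 XOR (NOT 0 AND 0)) IMPLIES (0 XOR NOT 0)) -> 1
  row 3 [00011]: ((0 XOR (NOT 1 AND 0)) IMPLIES (0 XOR NOT 0)) -> 1
  row 4 [00100]: ((0 XOR (NOT 0 AND 0)) IMPLIES (0 XOR NOT 1)) -> 1
  row 5 [00101]: ((0 XOR (NOT 1 AND 0)) IMPLIES (0 XOR NOT 1)) -> 1
  row 6 [00110]: ((0 XOR (NOT 0 AND 0)) IMPLIES (0 XOR NOT 1)) -> 1
  row 7 [00111]: ((0 XOR (NOT 1 AND 0)) IMPLIES (0 XOR NOT 1)) -> 1
  row 8 [01000]: ((1 XOR (NOT 0 AND 0)) IMPLIES (0 XOR NOT 0)) -> 1
  row 9 [01001]: ((1 XOR (NOT 1 AND 0)) IMPLIES (0 XOR NOT 0)) -> 1
  row 10 [01010]: ((1 XOR (NOT 0 AND 0)) IMPLIES (0 XOR NOT 0)) -> 1
  row 11 [01011]: ((1 XOR (NOT 1 AND 0)) IMPLIES (0 XOR NOT 0)) -> 1
  row 12 [01100]: ((1 XOR (NOT 0 AND 0)) IMPLIES (0 XOR NOT 1)) -> 0
  row 13 [01101]: ((1 XOR (NOT 1 AND 0)) IMPLIES (0 XOR NOT 1)) -> 0
  row 14 [01110]: ((1 XOR (NOT 0 AND 0)) IMPLIES (0 XOR NOT 1)) -> 0
  row 15 [01111]: ((1 XOR (NOT 1 AND 0)) IMPLIES (0 XOR NOT 1)) -> 0
  row 16 [10000]: ((0 XOR (NOT 0 AND 1)) IMPLIES (1 XOR NOT 0)) -> 0
  row 17 [10001]: ((0 XOR (NOT 1 AND 1)) IMPLIES (1 XOR NOT 0)) -> 1
  row 18 [10010]: ((0 XOR (NOT 0 AND 1)) IMPLIES (1 XOR NOT 0)) -> 0
  row 19 [10011]: ((0 XOR (NOT 1 AND 1)) IMPLIES (1 XOR NOT 0)) -> 1
  row 20 [10100]: ((0 XOR (NOT 0 AND 1)) IMPLIES (1 XOR NOT 1)) -> 1
  row 21 [10101]: ((0 XOR (NOT 1 AND 1)) IMPLIES (1 XOR NOT 1)) -> 1
  row 22 [10110]: ((0 XOR (NOT 0 AND 1)) IMPLIES (1 XOR NOT 1)) -> 1
  row 23 [10111]: ((0 XOR (NOT 1 AND 1)) IMPLIES (1 XOR NOT 1)) -> 1
  row 24 [11000]: ((1 XOR (NOT 0 AND 1)) IMPLIES (1 XOR NOT 0)) -> 1
  row 25 [11001]: ((1 XOR (NOT 1 AND 1)) IMPLIES (1 XOR NOT 0)) -> 0
  row 26 [11010]: ((1 XOR (NOT 0 AND 1)) IMPLIES (1 XOR NOT 0)) -> 1
  row 27 [11011]: ((1 XOR (NOT 1 AND 1)) IMPLIES (1 XOR NOT 0)) -> 0
  row 28 [11100]: ((1 XOR (NOT 0 AND 1)) IMPLIES (1 XOR NOT 1)) -> 1
  row 29 [11101]: ((1 XOR (NOT 1 AND 1)) IMPLIES (1 XOR NOT 1)) -> 1
  row 30 [11110]: ((1 XOR (NOT 0 AND 1)) IMPLIES (1 XOR NOT 1)) -> 1
  row 31 [11111]: ((1 XOR (NOT 1 AND 1)) IMPLIES (1 XOR NOT 1)) -> 1
Full result column, 4 rows per line (a,b,c fixed per line; d,e runs 00..11 left to right):
  rows 0-3 [a,b,c=000]: 1111  = hex F
  rows 4-7 [a,b,c=001]: 1111  = hex F
  rows 8-11 [a,b,c=010]: 1111  = hex F
  rows 12-15 [a,b,c=011]: 0000  = hex 0
  rows 16-19 [a,b,c=100]: 0101  = hex 5
  rows 20-23 [a,b,c=101]: 1111  = hex F
  rows 24-27 [a,b,c=110]: 1010  = hex A
  rows 28-31 [a,b,c=111]: 1111  = hex F
Output column (row 0 .. row 31) = 11111111111100000101111110101111
Output column grouped in 4s = 1111 1111 1111 0000 0101 1111 1010 1111 = 0xFFF05FAF
Convert to decimal digit by digit (value = value*16 + digit):
  F -> 15
  15*16 + 15 (F) = 255
  255*16 + 15 (F) = 4095
  4095*16 + 0 = 65520
  65520*16 + 5 = 1048325
  1048325*16 + 15 (F) = 16773215
  16773215*16 + 10 (A) = 268371450
  268371450*16 + 15 (F) = 4293943215
Decimal = 4293943215

4293943215


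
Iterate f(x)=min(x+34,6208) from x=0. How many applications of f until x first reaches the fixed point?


Step 1: x=0, cap=6208, increment=34
Step 2: x grows by 34 each step until capped at 6208; fixed point is x=6208
Step 3: iterations = ceil(6208/34) = 183

183


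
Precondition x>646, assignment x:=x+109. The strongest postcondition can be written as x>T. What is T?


Formula: sp(P, x:=E) = exists old_x. (x = E[old_x/x]) AND P[old_x/x] (old_x is the value of x before the assignment; eliminate old_x by solving x = E[old_x/x] for old_x)
Step 1: Precondition P: x>646, i.e. old_x > 646
Step 2: Assignment gives x = old_x + 109, so old_x = x - 109
Step 3: Substitute into P: x - 109 > 646
Step 4: Simplify: x > 646+109 = 755

755


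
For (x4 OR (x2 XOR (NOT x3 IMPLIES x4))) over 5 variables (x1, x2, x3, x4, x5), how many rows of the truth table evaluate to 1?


Formula: (x4 OR (x2 XOR (NOT x3 IMPLIES x4))) over 5 vars (32 rows)
Evaluate each row (x1, x2, x3, x4, x5 as bits, MSB first):
  row 0 [00000]: (0 OR (0 XOR (NOT 0 IMPLIES 0))) -> 0
  row 1 [00001]: (0 OR (0 XOR (NOT 0 IMPLIES 0))) -> 0
  row 2 [00010]: (1 OR (0 XOR (NOT 0 IMPLIES 1))) -> 1
  row 3 [00011]: (1 OR (0 XOR (NOT 0 IMPLIES 1))) -> 1
  row 4 [00100]: (0 OR (0 XOR (NOT 1 IMPLIES 0))) -> 1
  row 5 [00101]: (0 OR (0 XOR (NOT 1 IMPLIES 0))) -> 1
  row 6 [00110]: (1 OR (0 XOR (NOT 1 IMPLIES 1))) -> 1
  row 7 [00111]: (1 OR (0 XOR (NOT 1 IMPLIES 1))) -> 1
  row 8 [01000]: (0 OR (1 XOR (NOT 0 IMPLIES 0))) -> 1
  row 9 [01001]: (0 OR (1 XOR (NOT 0 IMPLIES 0))) -> 1
  row 10 [01010]: (1 OR (1 XOR (NOT 0 IMPLIES 1))) -> 1
  row 11 [01011]: (1 OR (1 XOR (NOT 0 IMPLIES 1))) -> 1
  row 12 [01100]: (0 OR (1 XOR (NOT 1 IMPLIES 0))) -> 0
  row 13 [01101]: (0 OR (1 XOR (NOT 1 IMPLIES 0))) -> 0
  row 14 [01110]: (1 OR (1 XOR (NOT 1 IMPLIES 1))) -> 1
  row 15 [01111]: (1 OR (1 XOR (NOT 1 IMPLIES 1))) -> 1
  row 16 [10000]: (0 OR (0 XOR (NOT 0 IMPLIES 0))) -> 0
  row 17 [10001]: (0 OR (0 XOR (NOT 0 IMPLIES 0))) -> 0
  row 18 [10010]: (1 OR (0 XOR (NOT 0 IMPLIES 1))) -> 1
  row 19 [10011]: (1 OR (0 XOR (NOT 0 IMPLIES 1))) -> 1
  row 20 [10100]: (0 OR (0 XOR (NOT 1 IMPLIES 0))) -> 1
  row 21 [10101]: (0 OR (0 XOR (NOT 1 IMPLIES 0))) -> 1
  row 22 [10110]: (1 OR (0 XOR (NOT 1 IMPLIES 1))) -> 1
  row 23 [10111]: (1 OR (0 XOR (NOT 1 IMPLIES 1))) -> 1
  row 24 [11000]: (0 OR (1 XOR (NOT 0 IMPLIES 0))) -> 1
  row 25 [11001]: (0 OR (1 XOR (NOT 0 IMPLIES 0))) -> 1
  row 26 [11010]: (1 OR (1 XOR (NOT 0 IMPLIES 1))) -> 1
  row 27 [11011]: (1 OR (1 XOR (NOT 0 IMPLIES 1))) -> 1
  row 28 [11100]: (0 OR (1 XOR (NOT 1 IMPLIES 0))) -> 0
  row 29 [11101]: (0 OR (1 XOR (NOT 1 IMPLIES 0))) -> 0
  row 30 [11110]: (1 OR (1 XOR (NOT 1 IMPLIES 1))) -> 1
  row 31 [11111]: (1 OR (1 XOR (NOT 1 IMPLIES 1))) -> 1
Full result column, 8 rows per line (x1,x2 fixed per line; x3,x4,x5 runs 000..111 left to right):
  rows 0-7 [x1,x2=00]: 00111111  (ones: 6)
  rows 8-15 [x1,x2=01]: 11110011  (ones: 6)
  rows 16-23 [x1,x2=10]: 00111111  (ones: 6)
  rows 24-31 [x1,x2=11]: 11110011  (ones: 6)
Count of 1-rows = 6+6+6+6 = 24

24


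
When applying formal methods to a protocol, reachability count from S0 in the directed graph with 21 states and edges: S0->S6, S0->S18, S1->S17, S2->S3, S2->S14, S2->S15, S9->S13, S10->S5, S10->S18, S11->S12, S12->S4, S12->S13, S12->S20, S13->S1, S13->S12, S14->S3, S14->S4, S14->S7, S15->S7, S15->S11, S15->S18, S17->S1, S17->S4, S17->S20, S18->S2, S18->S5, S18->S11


BFS from S0:
  layer 0: {S0}
  layer 1: {S6, S18}
  layer 2: {S2, S5, S11}
  layer 3: {S3, S12, S14, S15}
  layer 4: {S4, S7, S13, S20}
  layer 5: {S1}
  layer 6: {S17}
Reachable set: {S0, S1, S2, S3, S4, S5, S6, S7, S11, S12, S13, S14, S15, S17, S18, S20}
Count = 16

16


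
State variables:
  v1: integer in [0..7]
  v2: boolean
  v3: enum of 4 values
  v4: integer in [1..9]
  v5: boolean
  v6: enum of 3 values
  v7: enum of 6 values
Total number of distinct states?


State space = product of domain sizes of all variables.
Domain sizes:
  v1 (integer in [0..7]): 8
  v2 (boolean): 2
  v3 (enum of 4 values): 4
  v4 (integer in [1..9]): 9
  v5 (boolean): 2
  v6 (enum of 3 values): 3
  v7 (enum of 6 values): 6
Product = 8 * 2 * 4 * 9 * 2 * 3 * 6 = 20736

20736


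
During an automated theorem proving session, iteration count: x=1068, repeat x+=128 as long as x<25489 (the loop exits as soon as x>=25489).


Step 1: x goes from 1068 toward 25489 by 128; the body runs while x<25489, so iterations = ceil((bound-start)/step)
Step 2: Distance=24421
Step 3: ceil(24421/128)=191

191


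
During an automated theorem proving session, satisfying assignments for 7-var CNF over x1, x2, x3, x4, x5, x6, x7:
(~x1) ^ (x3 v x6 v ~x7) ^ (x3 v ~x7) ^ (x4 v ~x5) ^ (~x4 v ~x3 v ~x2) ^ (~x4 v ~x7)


CNF with 6 clauses over 7 vars (128 assignments).
An assignment satisfies CNF iff every clause has >=1 true literal.
Check each row (bits = x1,x2,x3,x4,x5,x6,x7; clause T/F shown):
  row 0 [0000000]: clauses=TTTTTT -> 1
  row 1 [0000001]: clauses=TFFTTT -> 0
  row 2 [0000010]: clauses=TTTTTT -> 1
  row 3 [0000011]: clauses=TTFTTT -> 0
  row 4 [0000100]: clauses=TTTFTT -> 0
  (every remaining row is evaluated the same way; all 128 results are listed next)
Full result column, 8 rows per line (x1,x2,x3,x4 fixed per line; x5,x6,x7 runs 000..111 left to right):
  rows 0-7 [x1,x2,x3,x4=0000]: 10100000  (ones: 2)
  rows 8-15 [x1,x2,x3,x4=0001]: 10101010  (ones: 4)
  rows 16-23 [x1,x2,x3,x4=0010]: 11110000  (ones: 4)
  rows 24-31 [x1,x2,x3,x4=0011]: 10101010  (ones: 4)
  rows 32-39 [x1,x2,x3,x4=0100]: 10100000  (ones: 2)
  rows 40-47 [x1,x2,x3,x4=0101]: 10101010  (ones: 4)
  rows 48-55 [x1,x2,x3,x4=0110]: 11110000  (ones: 4)
  rows 56-63 [x1,x2,x3,x4=0111]: 00000000  (ones: 0)
  rows 64-71 [x1,x2,x3,x4=1000]: 00000000  (ones: 0)
  rows 72-79 [x1,x2,x3,x4=1001]: 00000000  (ones: 0)
  rows 80-87 [x1,x2,x3,x4=1010]: 00000000  (ones: 0)
  rows 88-95 [x1,x2,x3,x4=1011]: 00000000  (ones: 0)
  rows 96-103 [x1,x2,x3,x4=1100]: 00000000  (ones: 0)
  rows 104-111 [x1,x2,x3,x4=1101]: 00000000  (ones: 0)
  rows 112-119 [x1,x2,x3,x4=1110]: 00000000  (ones: 0)
  rows 120-127 [x1,x2,x3,x4=1111]: 00000000  (ones: 0)
Satisfying assignments = 2+4+4+4+2+4+4+0+0+0+0+0+0+0+0+0 = 24

24


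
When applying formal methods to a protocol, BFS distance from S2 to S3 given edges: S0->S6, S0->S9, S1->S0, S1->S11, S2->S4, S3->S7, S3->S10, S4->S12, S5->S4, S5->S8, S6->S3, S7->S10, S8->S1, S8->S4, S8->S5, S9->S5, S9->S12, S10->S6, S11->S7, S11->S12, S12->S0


BFS layer-by-layer from S2:
  dist 0: {S2}
  dist 1: {S4}
  dist 2: {S12}
  dist 3: {S0}
  dist 4: {S6, S9}
  dist 5: {S3, S5}
  -> S3 reached at distance 5
Shortest path length = 5

5


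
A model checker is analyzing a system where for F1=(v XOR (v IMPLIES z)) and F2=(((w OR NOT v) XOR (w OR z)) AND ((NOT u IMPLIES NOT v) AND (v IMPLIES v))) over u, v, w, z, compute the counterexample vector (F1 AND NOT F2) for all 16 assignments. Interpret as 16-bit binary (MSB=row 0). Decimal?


F1 = (v XOR (v IMPLIES z))
F2 = (((w OR NOT v) XOR (w OR z)) AND ((NOT u IMPLIES NOT v) AND (v IMPLIES v)))
Counterexample to F1=>F2 is where F1=1 and F2=0.
Evaluate each row (bits = u,v,w,z, MSB first):
  row 0 [0000]: F1=1 F2=1 -> F1&~F2 -> 0
  row 1 [0001]: F1=1 F2=0 -> F1&~F2 -> 1
  row 2 [0010]: F1=1 F2=0 -> F1&~F2 -> 1
  row 3 [0011]: F1=1 F2=0 -> F1&~F2 -> 1
  row 4 [0100]: F1=1 F2=0 -> F1&~F2 -> 1
  row 5 [0101]: F1=0 F2=0 -> F1&~F2 -> 0
  row 6 [0110]: F1=1 F2=0 -> F1&~F2 -> 1
  row 7 [0111]: F1=0 F2=0 -> F1&~F2 -> 0
  row 8 [1000]: F1=1 F2=1 -> F1&~F2 -> 0
  row 9 [1001]: F1=1 F2=0 -> F1&~F2 -> 1
  row 10 [1010]: F1=1 F2=0 -> F1&~F2 -> 1
  row 11 [1011]: F1=1 F2=0 -> F1&~F2 -> 1
  row 12 [1100]: F1=1 F2=0 -> F1&~F2 -> 1
  row 13 [1101]: F1=0 F2=1 -> F1&~F2 -> 0
  row 14 [1110]: F1=1 F2=0 -> F1&~F2 -> 1
  row 15 [1111]: F1=0 F2=0 -> F1&~F2 -> 0
Full result column, 4 rows per line (u,v fixed per line; w,z runs 00..11 left to right):
  rows 0-3 [u,v=00]: 0111  = hex 7
  rows 4-7 [u,v=01]: 1010  = hex A
  rows 8-11 [u,v=10]: 0111  = hex 7
  rows 12-15 [u,v=11]: 1010  = hex A
Counterexample vector (row 0 .. row 15) = 0111101001111010
Output column grouped in 4s = 0111 1010 0111 1010 = 0x7A7A
Convert to decimal digit by digit (value = value*16 + digit):
  7 -> 7
  7*16 + 10 (A) = 122
  122*16 + 7 = 1959
  1959*16 + 10 (A) = 31354
Decimal = 31354

31354


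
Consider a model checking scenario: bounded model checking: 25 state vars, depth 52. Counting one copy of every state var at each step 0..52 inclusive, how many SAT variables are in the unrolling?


BMC unrolls to depth k, creating one copy of each state var for steps 0..k.
Step count = 52 + 1 = 53 (steps 0 through 52)
Vars per step = 25
Total = 25 * 53 = 1325

1325


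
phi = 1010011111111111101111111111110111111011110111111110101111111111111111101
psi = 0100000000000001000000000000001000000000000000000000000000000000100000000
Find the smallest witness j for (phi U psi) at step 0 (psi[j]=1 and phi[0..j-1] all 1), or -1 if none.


(phi U psi) at 0: need smallest j with psi[j]=1 and phi[i]=1 for all i in [0,j).
Scan from step 0:
  step 0: phi=1, psi=0 -> continue
  step 1: psi=1 and phi held for [0,1) -> witness found
Witness step = 1

1


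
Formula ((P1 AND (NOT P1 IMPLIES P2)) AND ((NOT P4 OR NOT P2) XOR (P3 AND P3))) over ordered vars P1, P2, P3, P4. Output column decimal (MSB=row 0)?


Formula: ((P1 AND (NOT P1 IMPLIES P2)) AND ((NOT P4 OR NOT P2) XOR (P3 AND P3))) over P1, P2, P3, P4 (16 rows)
Evaluate each row (bits = P1,P2,P3,P4, MSB first):
  row 0 [0000]: ((0 AND (NOT 0 IMPLIES 0)) AND ((NOT 0 OR NOT 0) XOR (0 AND 0))) -> 0
  row 1 [0001]: ((0 AND (NOT 0 IMPLIES 0)) AND ((NOT 1 OR NOT 0) XOR (0 AND 0))) -> 0
  row 2 [0010]: ((0 AND (NOT 0 IMPLIES 0)) AND ((NOT 0 OR NOT 0) XOR (1 AND 1))) -> 0
  row 3 [0011]: ((0 AND (NOT 0 IMPLIES 0)) AND ((NOT 1 OR NOT 0) XOR (1 AND 1))) -> 0
  row 4 [0100]: ((0 AND (NOT 0 IMPLIES 1)) AND ((NOT 0 OR NOT 1) XOR (0 AND 0))) -> 0
  row 5 [0101]: ((0 AND (NOT 0 IMPLIES 1)) AND ((NOT 1 OR NOT 1) XOR (0 AND 0))) -> 0
  row 6 [0110]: ((0 AND (NOT 0 IMPLIES 1)) AND ((NOT 0 OR NOT 1) XOR (1 AND 1))) -> 0
  row 7 [0111]: ((0 AND (NOT 0 IMPLIES 1)) AND ((NOT 1 OR NOT 1) XOR (1 AND 1))) -> 0
  row 8 [1000]: ((1 AND (NOT 1 IMPLIES 0)) AND ((NOT 0 OR NOT 0) XOR (0 AND 0))) -> 1
  row 9 [1001]: ((1 AND (NOT 1 IMPLIES 0)) AND ((NOT 1 OR NOT 0) XOR (0 AND 0))) -> 1
  row 10 [1010]: ((1 AND (NOT 1 IMPLIES 0)) AND ((NOT 0 OR NOT 0) XOR (1 AND 1))) -> 0
  row 11 [1011]: ((1 AND (NOT 1 IMPLIES 0)) AND ((NOT 1 OR NOT 0) XOR (1 AND 1))) -> 0
  row 12 [1100]: ((1 AND (NOT 1 IMPLIES 1)) AND ((NOT 0 OR NOT 1) XOR (0 AND 0))) -> 1
  row 13 [1101]: ((1 AND (NOT 1 IMPLIES 1)) AND ((NOT 1 OR NOT 1) XOR (0 AND 0))) -> 0
  row 14 [1110]: ((1 AND (NOT 1 IMPLIES 1)) AND ((NOT 0 OR NOT 1) XOR (1 AND 1))) -> 0
  row 15 [1111]: ((1 AND (NOT 1 IMPLIES 1)) AND ((NOT 1 OR NOT 1) XOR (1 AND 1))) -> 1
Full result column, 4 rows per line (P1,P2 fixed per line; P3,P4 runs 00..11 left to right):
  rows 0-3 [P1,P2=00]: 0000  = hex 0
  rows 4-7 [P1,P2=01]: 0000  = hex 0
  rows 8-11 [P1,P2=10]: 1100  = hex C
  rows 12-15 [P1,P2=11]: 1001  = hex 9
Output column (row 0 .. row 15) = 0000000011001001
Output column grouped in 4s = 0000 0000 1100 1001 = 0x00C9
Convert to decimal digit by digit (value = value*16 + digit):
  0 -> 0
  0*16 + 0 = 0
  0*16 + 12 (C) = 12
  12*16 + 9 = 201
Decimal = 201

201


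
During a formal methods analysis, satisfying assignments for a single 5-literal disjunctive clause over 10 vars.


Step 1: Total=2^10=1024
Step 2: Unsat when all 5 false: 2^5=32
Step 3: Sat=1024-32=992

992


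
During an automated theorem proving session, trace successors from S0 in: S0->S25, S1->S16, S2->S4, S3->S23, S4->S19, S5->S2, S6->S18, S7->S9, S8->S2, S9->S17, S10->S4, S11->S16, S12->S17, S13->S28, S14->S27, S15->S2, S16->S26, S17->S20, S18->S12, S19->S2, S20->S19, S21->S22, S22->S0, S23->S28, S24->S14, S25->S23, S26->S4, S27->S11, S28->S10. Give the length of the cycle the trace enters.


Trace from S0 until a state repeats:
  S0 -> S25 -> S23 -> S28 -> S10 -> S4 -> S19 -> S2 -> S4
S4 first seen at step 5, revisited at step 8.
Cycle length = 8 - 5 = 3

3


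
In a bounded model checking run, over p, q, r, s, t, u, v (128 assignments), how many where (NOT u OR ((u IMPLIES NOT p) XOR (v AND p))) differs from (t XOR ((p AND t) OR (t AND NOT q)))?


F1 = (NOT u OR ((u IMPLIES NOT p) XOR (v AND p)))
F2 = (t XOR ((p AND t) OR (t AND NOT q)))
Evaluate both on each of 128 rows (bits = p,q,r,s,t,u,v):
  row 0 [0000000]: F1=1 F2=0 (differ) -> 1
  row 1 [0000001]: F1=1 F2=0 (differ) -> 1
  row 2 [0000010]: F1=1 F2=0 (differ) -> 1
  row 3 [0000011]: F1=1 F2=0 (differ) -> 1
  row 4 [0000100]: F1=1 F2=0 (differ) -> 1
  (every remaining row is evaluated the same way; all 128 results are listed next)
Full result column, 8 rows per line (p,q,r,s fixed per line; t,u,v runs 000..111 left to right):
  rows 0-7 [p,q,r,s=0000]: 11111111  (ones: 8)
  rows 8-15 [p,q,r,s=0001]: 11111111  (ones: 8)
  rows 16-23 [p,q,r,s=0010]: 11111111  (ones: 8)
  rows 24-31 [p,q,r,s=0011]: 11111111  (ones: 8)
  rows 32-39 [p,q,r,s=0100]: 11110000  (ones: 4)
  rows 40-47 [p,q,r,s=0101]: 11110000  (ones: 4)
  rows 48-55 [p,q,r,s=0110]: 11110000  (ones: 4)
  rows 56-63 [p,q,r,s=0111]: 11110000  (ones: 4)
  rows 64-71 [p,q,r,s=1000]: 11011101  (ones: 6)
  rows 72-79 [p,q,r,s=1001]: 11011101  (ones: 6)
  rows 80-87 [p,q,r,s=1010]: 11011101  (ones: 6)
  rows 88-95 [p,q,r,s=1011]: 11011101  (ones: 6)
  rows 96-103 [p,q,r,s=1100]: 11011101  (ones: 6)
  rows 104-111 [p,q,r,s=1101]: 11011101  (ones: 6)
  rows 112-119 [p,q,r,s=1110]: 11011101  (ones: 6)
  rows 120-127 [p,q,r,s=1111]: 11011101  (ones: 6)
Disagreements = 8+8+8+8+4+4+4+4+6+6+6+6+6+6+6+6 = 96

96


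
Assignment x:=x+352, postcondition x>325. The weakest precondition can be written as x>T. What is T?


Formula: wp(x:=E, P) = P[E/x] (substitute E for x in postcondition)
Step 1: Postcondition: x>325
Step 2: Substitute x+352 for x: x+352>325
Step 3: Solve for x: x > 325-352 = -27

-27


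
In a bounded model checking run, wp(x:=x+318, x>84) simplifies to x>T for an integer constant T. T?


Formula: wp(x:=E, P) = P[E/x] (substitute E for x in postcondition)
Step 1: Postcondition: x>84
Step 2: Substitute x+318 for x: x+318>84
Step 3: Solve for x: x > 84-318 = -234

-234


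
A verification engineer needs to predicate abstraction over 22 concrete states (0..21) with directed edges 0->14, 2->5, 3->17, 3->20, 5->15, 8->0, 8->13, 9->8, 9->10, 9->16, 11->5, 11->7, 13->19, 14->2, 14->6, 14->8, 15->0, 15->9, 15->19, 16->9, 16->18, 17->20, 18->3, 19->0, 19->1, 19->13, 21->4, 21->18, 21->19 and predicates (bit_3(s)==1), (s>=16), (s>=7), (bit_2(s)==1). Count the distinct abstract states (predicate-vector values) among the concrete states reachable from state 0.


BFS from 0:
Concrete reachable: {0, 1, 2, 3, 5, 6, 8, 9, 10, 13, 14, 15, 16, 17, 18, 19, 20}
Abstract via predicates (bit_3(s)==1), (s>=16), (s>=7), (bit_2(s)==1):
  (0,0,0,0) <- {0, 1, 2, 3}
  (0,0,0,1) <- {5, 6}
  (0,1,1,0) <- {16, 17, 18, 19}
  (0,1,1,1) <- {20}
  (1,0,1,0) <- {8, 9, 10}
  (1,0,1,1) <- {13, 14, 15}
Distinct abstract states = 6

6


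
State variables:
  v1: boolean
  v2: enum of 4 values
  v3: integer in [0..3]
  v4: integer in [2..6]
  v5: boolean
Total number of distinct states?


State space = product of domain sizes of all variables.
Domain sizes:
  v1 (boolean): 2
  v2 (enum of 4 values): 4
  v3 (integer in [0..3]): 4
  v4 (integer in [2..6]): 5
  v5 (boolean): 2
Product = 2 * 4 * 4 * 5 * 2 = 320

320


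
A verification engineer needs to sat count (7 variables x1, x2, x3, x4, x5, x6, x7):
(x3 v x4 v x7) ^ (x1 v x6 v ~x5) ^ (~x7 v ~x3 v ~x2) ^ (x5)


CNF with 4 clauses over 7 vars (128 assignments).
An assignment satisfies CNF iff every clause has >=1 true literal.
Check each row (bits = x1,x2,x3,x4,x5,x6,x7; clause T/F shown):
  row 0 [0000000]: clauses=FTTF -> 0
  row 1 [0000001]: clauses=TTTF -> 0
  row 2 [0000010]: clauses=FTTF -> 0
  row 3 [0000011]: clauses=TTTF -> 0
  row 4 [0000100]: clauses=FFTT -> 0
  (every remaining row is evaluated the same way; all 128 results are listed next)
Full result column, 8 rows per line (x1,x2,x3,x4 fixed per line; x5,x6,x7 runs 000..111 left to right):
  rows 0-7 [x1,x2,x3,x4=0000]: 00000001  (ones: 1)
  rows 8-15 [x1,x2,x3,x4=0001]: 00000011  (ones: 2)
  rows 16-23 [x1,x2,x3,x4=0010]: 00000011  (ones: 2)
  rows 24-31 [x1,x2,x3,x4=0011]: 00000011  (ones: 2)
  rows 32-39 [x1,x2,x3,x4=0100]: 00000001  (ones: 1)
  rows 40-47 [x1,x2,x3,x4=0101]: 00000011  (ones: 2)
  rows 48-55 [x1,x2,x3,x4=0110]: 00000010  (ones: 1)
  rows 56-63 [x1,x2,x3,x4=0111]: 00000010  (ones: 1)
  rows 64-71 [x1,x2,x3,x4=1000]: 00000101  (ones: 2)
  rows 72-79 [x1,x2,x3,x4=1001]: 00001111  (ones: 4)
  rows 80-87 [x1,x2,x3,x4=1010]: 00001111  (ones: 4)
  rows 88-95 [x1,x2,x3,x4=1011]: 00001111  (ones: 4)
  rows 96-103 [x1,x2,x3,x4=1100]: 00000101  (ones: 2)
  rows 104-111 [x1,x2,x3,x4=1101]: 00001111  (ones: 4)
  rows 112-119 [x1,x2,x3,x4=1110]: 00001010  (ones: 2)
  rows 120-127 [x1,x2,x3,x4=1111]: 00001010  (ones: 2)
Satisfying assignments = 1+2+2+2+1+2+1+1+2+4+4+4+2+4+2+2 = 36

36


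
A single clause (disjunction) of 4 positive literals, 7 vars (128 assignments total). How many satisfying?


Step 1: Total=2^7=128
Step 2: Unsat when all 4 false: 2^3=8
Step 3: Sat=128-8=120

120


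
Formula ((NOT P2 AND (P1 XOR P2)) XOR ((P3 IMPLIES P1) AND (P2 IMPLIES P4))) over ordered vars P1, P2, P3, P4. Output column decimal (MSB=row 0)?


Formula: ((NOT P2 AND (P1 XOR P2)) XOR ((P3 IMPLIES P1) AND (P2 IMPLIES P4))) over P1, P2, P3, P4 (16 rows)
Evaluate each row (bits = P1,P2,P3,P4, MSB first):
  row 0 [0000]: ((NOT 0 AND (0 XOR 0)) XOR ((0 IMPLIES 0) AND (0 IMPLIES 0))) -> 1
  row 1 [0001]: ((NOT 0 AND (0 XOR 0)) XOR ((0 IMPLIES 0) AND (0 IMPLIES 1))) -> 1
  row 2 [0010]: ((NOT 0 AND (0 XOR 0)) XOR ((1 IMPLIES 0) AND (0 IMPLIES 0))) -> 0
  row 3 [0011]: ((NOT 0 AND (0 XOR 0)) XOR ((1 IMPLIES 0) AND (0 IMPLIES 1))) -> 0
  row 4 [0100]: ((NOT 1 AND (0 XOR 1)) XOR ((0 IMPLIES 0) AND (1 IMPLIES 0))) -> 0
  row 5 [0101]: ((NOT 1 AND (0 XOR 1)) XOR ((0 IMPLIES 0) AND (1 IMPLIES 1))) -> 1
  row 6 [0110]: ((NOT 1 AND (0 XOR 1)) XOR ((1 IMPLIES 0) AND (1 IMPLIES 0))) -> 0
  row 7 [0111]: ((NOT 1 AND (0 XOR 1)) XOR ((1 IMPLIES 0) AND (1 IMPLIES 1))) -> 0
  row 8 [1000]: ((NOT 0 AND (1 XOR 0)) XOR ((0 IMPLIES 1) AND (0 IMPLIES 0))) -> 0
  row 9 [1001]: ((NOT 0 AND (1 XOR 0)) XOR ((0 IMPLIES 1) AND (0 IMPLIES 1))) -> 0
  row 10 [1010]: ((NOT 0 AND (1 XOR 0)) XOR ((1 IMPLIES 1) AND (0 IMPLIES 0))) -> 0
  row 11 [1011]: ((NOT 0 AND (1 XOR 0)) XOR ((1 IMPLIES 1) AND (0 IMPLIES 1))) -> 0
  row 12 [1100]: ((NOT 1 AND (1 XOR 1)) XOR ((0 IMPLIES 1) AND (1 IMPLIES 0))) -> 0
  row 13 [1101]: ((NOT 1 AND (1 XOR 1)) XOR ((0 IMPLIES 1) AND (1 IMPLIES 1))) -> 1
  row 14 [1110]: ((NOT 1 AND (1 XOR 1)) XOR ((1 IMPLIES 1) AND (1 IMPLIES 0))) -> 0
  row 15 [1111]: ((NOT 1 AND (1 XOR 1)) XOR ((1 IMPLIES 1) AND (1 IMPLIES 1))) -> 1
Full result column, 4 rows per line (P1,P2 fixed per line; P3,P4 runs 00..11 left to right):
  rows 0-3 [P1,P2=00]: 1100  = hex C
  rows 4-7 [P1,P2=01]: 0100  = hex 4
  rows 8-11 [P1,P2=10]: 0000  = hex 0
  rows 12-15 [P1,P2=11]: 0101  = hex 5
Output column (row 0 .. row 15) = 1100010000000101
Output column grouped in 4s = 1100 0100 0000 0101 = 0xC405
Convert to decimal digit by digit (value = value*16 + digit):
  C -> 12
  12*16 + 4 = 196
  196*16 + 0 = 3136
  3136*16 + 5 = 50181
Decimal = 50181

50181


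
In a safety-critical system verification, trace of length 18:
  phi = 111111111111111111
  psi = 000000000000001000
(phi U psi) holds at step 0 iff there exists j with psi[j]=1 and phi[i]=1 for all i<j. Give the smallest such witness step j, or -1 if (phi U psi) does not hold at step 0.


(phi U psi) at 0: need smallest j with psi[j]=1 and phi[i]=1 for all i in [0,j).
Scan from step 0:
  step 0: phi=1, psi=0 -> continue
  step 1: phi=1, psi=0 -> continue
  step 2: phi=1, psi=0 -> continue
  step 3: phi=1, psi=0 -> continue
  step 14: psi=1 and phi held for [0,14) -> witness found
Witness step = 14

14


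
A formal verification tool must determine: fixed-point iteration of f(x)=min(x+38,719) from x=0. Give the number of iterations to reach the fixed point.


Step 1: x=0, cap=719, increment=38
Step 2: x grows by 38 each step until capped at 719; fixed point is x=719
Step 3: iterations = ceil(719/38) = 19

19


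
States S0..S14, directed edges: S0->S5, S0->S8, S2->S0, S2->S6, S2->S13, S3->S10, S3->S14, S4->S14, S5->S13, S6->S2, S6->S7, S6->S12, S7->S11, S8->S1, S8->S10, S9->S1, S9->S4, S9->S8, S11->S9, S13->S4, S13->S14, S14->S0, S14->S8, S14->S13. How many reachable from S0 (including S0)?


BFS from S0:
  layer 0: {S0}
  layer 1: {S5, S8}
  layer 2: {S1, S10, S13}
  layer 3: {S4, S14}
Reachable set: {S0, S1, S4, S5, S8, S10, S13, S14}
Count = 8

8


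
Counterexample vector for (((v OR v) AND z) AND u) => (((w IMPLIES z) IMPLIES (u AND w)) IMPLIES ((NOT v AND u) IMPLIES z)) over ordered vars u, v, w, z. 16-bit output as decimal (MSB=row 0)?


F1 = (((v OR v) AND z) AND u)
F2 = (((w IMPLIES z) IMPLIES (u AND w)) IMPLIES ((NOT v AND u) IMPLIES z))
Counterexample to F1=>F2 is where F1=1 and F2=0.
Evaluate each row (bits = u,v,w,z, MSB first):
  row 0 [0000]: F1=0 F2=1 -> F1&~F2 -> 0
  row 1 [0001]: F1=0 F2=1 -> F1&~F2 -> 0
  row 2 [0010]: F1=0 F2=1 -> F1&~F2 -> 0
  row 3 [0011]: F1=0 F2=1 -> F1&~F2 -> 0
  row 4 [0100]: F1=0 F2=1 -> F1&~F2 -> 0
  row 5 [0101]: F1=0 F2=1 -> F1&~F2 -> 0
  row 6 [0110]: F1=0 F2=1 -> F1&~F2 -> 0
  row 7 [0111]: F1=0 F2=1 -> F1&~F2 -> 0
  row 8 [1000]: F1=0 F2=1 -> F1&~F2 -> 0
  row 9 [1001]: F1=0 F2=1 -> F1&~F2 -> 0
  row 10 [1010]: F1=0 F2=0 -> F1&~F2 -> 0
  row 11 [1011]: F1=0 F2=1 -> F1&~F2 -> 0
  row 12 [1100]: F1=0 F2=1 -> F1&~F2 -> 0
  row 13 [1101]: F1=1 F2=1 -> F1&~F2 -> 0
  row 14 [1110]: F1=0 F2=1 -> F1&~F2 -> 0
  row 15 [1111]: F1=1 F2=1 -> F1&~F2 -> 0
Full result column, 4 rows per line (u,v fixed per line; w,z runs 00..11 left to right):
  rows 0-3 [u,v=00]: 0000  = hex 0
  rows 4-7 [u,v=01]: 0000  = hex 0
  rows 8-11 [u,v=10]: 0000  = hex 0
  rows 12-15 [u,v=11]: 0000  = hex 0
Counterexample vector (row 0 .. row 15) = 0000000000000000
Output column grouped in 4s = 0000 0000 0000 0000 = 0x0000
Convert to decimal digit by digit (value = value*16 + digit):
  0 -> 0
  0*16 + 0 = 0
  0*16 + 0 = 0
  0*16 + 0 = 0
Decimal = 0

0


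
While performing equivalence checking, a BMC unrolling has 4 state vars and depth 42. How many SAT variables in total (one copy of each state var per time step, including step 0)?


BMC unrolls to depth k, creating one copy of each state var for steps 0..k.
Step count = 42 + 1 = 43 (steps 0 through 42)
Vars per step = 4
Total = 4 * 43 = 172

172


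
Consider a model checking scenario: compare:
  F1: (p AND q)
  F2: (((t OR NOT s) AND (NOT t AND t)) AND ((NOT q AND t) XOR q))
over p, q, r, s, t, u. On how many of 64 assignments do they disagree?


F1 = (p AND q)
F2 = (((t OR NOT s) AND (NOT t AND t)) AND ((NOT q AND t) XOR q))
Evaluate both on each of 64 rows (bits = p,q,r,s,t,u):
  row 0 [000000]: F1=0 F2=0 -> 0
  row 1 [000001]: F1=0 F2=0 -> 0
  row 2 [000010]: F1=0 F2=0 -> 0
  row 3 [000011]: F1=0 F2=0 -> 0
  row 4 [000100]: F1=0 F2=0 -> 0
  (every remaining row is evaluated the same way; all 64 results are listed next)
Full result column, 8 rows per line (p,q,r fixed per line; s,t,u runs 000..111 left to right):
  rows 0-7 [p,q,r=000]: 00000000  (ones: 0)
  rows 8-15 [p,q,r=001]: 00000000  (ones: 0)
  rows 16-23 [p,q,r=010]: 00000000  (ones: 0)
  rows 24-31 [p,q,r=011]: 00000000  (ones: 0)
  rows 32-39 [p,q,r=100]: 00000000  (ones: 0)
  rows 40-47 [p,q,r=101]: 00000000  (ones: 0)
  rows 48-55 [p,q,r=110]: 11111111  (ones: 8)
  rows 56-63 [p,q,r=111]: 11111111  (ones: 8)
Disagreements = 0+0+0+0+0+0+8+8 = 16

16


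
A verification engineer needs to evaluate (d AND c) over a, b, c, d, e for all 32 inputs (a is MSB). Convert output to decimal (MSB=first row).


Formula: (d AND c) over a, b, c, d, e (32 rows)
Evaluate each row (bits = a,b,c,d,e, MSB first):
  row 0 [00000]: (0 AND 0) -> 0
  row 1 [00001]: (0 AND 0) -> 0
  row 2 [00010]: (1 AND 0) -> 0
  row 3 [00011]: (1 AND 0) -> 0
  row 4 [00100]: (0 AND 1) -> 0
  row 5 [00101]: (0 AND 1) -> 0
  row 6 [00110]: (1 AND 1) -> 1
  row 7 [00111]: (1 AND 1) -> 1
  row 8 [01000]: (0 AND 0) -> 0
  row 9 [01001]: (0 AND 0) -> 0
  row 10 [01010]: (1 AND 0) -> 0
  row 11 [01011]: (1 AND 0) -> 0
  row 12 [01100]: (0 AND 1) -> 0
  row 13 [01101]: (0 AND 1) -> 0
  row 14 [01110]: (1 AND 1) -> 1
  row 15 [01111]: (1 AND 1) -> 1
  row 16 [10000]: (0 AND 0) -> 0
  row 17 [10001]: (0 AND 0) -> 0
  row 18 [10010]: (1 AND 0) -> 0
  row 19 [10011]: (1 AND 0) -> 0
  row 20 [10100]: (0 AND 1) -> 0
  row 21 [10101]: (0 AND 1) -> 0
  row 22 [10110]: (1 AND 1) -> 1
  row 23 [10111]: (1 AND 1) -> 1
  row 24 [11000]: (0 AND 0) -> 0
  row 25 [11001]: (0 AND 0) -> 0
  row 26 [11010]: (1 AND 0) -> 0
  row 27 [11011]: (1 AND 0) -> 0
  row 28 [11100]: (0 AND 1) -> 0
  row 29 [11101]: (0 AND 1) -> 0
  row 30 [11110]: (1 AND 1) -> 1
  row 31 [11111]: (1 AND 1) -> 1
Full result column, 4 rows per line (a,b,c fixed per line; d,e runs 00..11 left to right):
  rows 0-3 [a,b,c=000]: 0000  = hex 0
  rows 4-7 [a,b,c=001]: 0011  = hex 3
  rows 8-11 [a,b,c=010]: 0000  = hex 0
  rows 12-15 [a,b,c=011]: 0011  = hex 3
  rows 16-19 [a,b,c=100]: 0000  = hex 0
  rows 20-23 [a,b,c=101]: 0011  = hex 3
  rows 24-27 [a,b,c=110]: 0000  = hex 0
  rows 28-31 [a,b,c=111]: 0011  = hex 3
Output column (row 0 .. row 31) = 00000011000000110000001100000011
Output column grouped in 4s = 0000 0011 0000 0011 0000 0011 0000 0011 = 0x03030303
Convert to decimal digit by digit (value = value*16 + digit):
  0 -> 0
  0*16 + 3 = 3
  3*16 + 0 = 48
  48*16 + 3 = 771
  771*16 + 0 = 12336
  12336*16 + 3 = 197379
  197379*16 + 0 = 3158064
  3158064*16 + 3 = 50529027
Decimal = 50529027

50529027


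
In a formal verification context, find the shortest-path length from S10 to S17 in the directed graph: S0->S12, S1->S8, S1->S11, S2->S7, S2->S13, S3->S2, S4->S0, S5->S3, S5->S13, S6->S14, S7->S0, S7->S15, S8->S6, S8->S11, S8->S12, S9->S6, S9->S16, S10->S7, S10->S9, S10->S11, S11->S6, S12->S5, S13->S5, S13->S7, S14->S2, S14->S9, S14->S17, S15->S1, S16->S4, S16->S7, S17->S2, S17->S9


BFS layer-by-layer from S10:
  dist 0: {S10}
  dist 1: {S7, S9, S11}
  dist 2: {S0, S6, S15, S16}
  dist 3: {S1, S4, S12, S14}
  dist 4: {S2, S5, S8, S17}
  -> S17 reached at distance 4
Shortest path length = 4

4


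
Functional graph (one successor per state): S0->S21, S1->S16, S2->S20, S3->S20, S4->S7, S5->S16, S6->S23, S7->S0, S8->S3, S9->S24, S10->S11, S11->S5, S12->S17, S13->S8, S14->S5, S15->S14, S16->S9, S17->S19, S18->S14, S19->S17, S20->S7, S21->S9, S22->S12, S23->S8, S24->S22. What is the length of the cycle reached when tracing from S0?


Trace from S0 until a state repeats:
  S0 -> S21 -> S9 -> S24 -> S22 -> S12 -> S17 -> S19 -> S17
S17 first seen at step 6, revisited at step 8.
Cycle length = 8 - 6 = 2

2


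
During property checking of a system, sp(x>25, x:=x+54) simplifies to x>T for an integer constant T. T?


Formula: sp(P, x:=E) = exists old_x. (x = E[old_x/x]) AND P[old_x/x] (old_x is the value of x before the assignment; eliminate old_x by solving x = E[old_x/x] for old_x)
Step 1: Precondition P: x>25, i.e. old_x > 25
Step 2: Assignment gives x = old_x + 54, so old_x = x - 54
Step 3: Substitute into P: x - 54 > 25
Step 4: Simplify: x > 25+54 = 79

79


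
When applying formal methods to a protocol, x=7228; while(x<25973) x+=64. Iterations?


Step 1: x goes from 7228 toward 25973 by 64; the body runs while x<25973, so iterations = ceil((bound-start)/step)
Step 2: Distance=18745
Step 3: ceil(18745/64)=293

293


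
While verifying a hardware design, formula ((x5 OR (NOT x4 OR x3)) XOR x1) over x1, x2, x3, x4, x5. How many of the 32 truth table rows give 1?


Formula: ((x5 OR (NOT x4 OR x3)) XOR x1) over 5 vars (32 rows)
Evaluate each row (x1, x2, x3, x4, x5 as bits, MSB first):
  row 0 [00000]: ((0 OR (NOT 0 OR 0)) XOR 0) -> 1
  row 1 [00001]: ((1 OR (NOT 0 OR 0)) XOR 0) -> 1
  row 2 [00010]: ((0 OR (NOT 1 OR 0)) XOR 0) -> 0
  row 3 [00011]: ((1 OR (NOT 1 OR 0)) XOR 0) -> 1
  row 4 [00100]: ((0 OR (NOT 0 OR 1)) XOR 0) -> 1
  row 5 [00101]: ((1 OR (NOT 0 OR 1)) XOR 0) -> 1
  row 6 [00110]: ((0 OR (NOT 1 OR 1)) XOR 0) -> 1
  row 7 [00111]: ((1 OR (NOT 1 OR 1)) XOR 0) -> 1
  row 8 [01000]: ((0 OR (NOT 0 OR 0)) XOR 0) -> 1
  row 9 [01001]: ((1 OR (NOT 0 OR 0)) XOR 0) -> 1
  row 10 [01010]: ((0 OR (NOT 1 OR 0)) XOR 0) -> 0
  row 11 [01011]: ((1 OR (NOT 1 OR 0)) XOR 0) -> 1
  row 12 [01100]: ((0 OR (NOT 0 OR 1)) XOR 0) -> 1
  row 13 [01101]: ((1 OR (NOT 0 OR 1)) XOR 0) -> 1
  row 14 [01110]: ((0 OR (NOT 1 OR 1)) XOR 0) -> 1
  row 15 [01111]: ((1 OR (NOT 1 OR 1)) XOR 0) -> 1
  row 16 [10000]: ((0 OR (NOT 0 OR 0)) XOR 1) -> 0
  row 17 [10001]: ((1 OR (NOT 0 OR 0)) XOR 1) -> 0
  row 18 [10010]: ((0 OR (NOT 1 OR 0)) XOR 1) -> 1
  row 19 [10011]: ((1 OR (NOT 1 OR 0)) XOR 1) -> 0
  row 20 [10100]: ((0 OR (NOT 0 OR 1)) XOR 1) -> 0
  row 21 [10101]: ((1 OR (NOT 0 OR 1)) XOR 1) -> 0
  row 22 [10110]: ((0 OR (NOT 1 OR 1)) XOR 1) -> 0
  row 23 [10111]: ((1 OR (NOT 1 OR 1)) XOR 1) -> 0
  row 24 [11000]: ((0 OR (NOT 0 OR 0)) XOR 1) -> 0
  row 25 [11001]: ((1 OR (NOT 0 OR 0)) XOR 1) -> 0
  row 26 [11010]: ((0 OR (NOT 1 OR 0)) XOR 1) -> 1
  row 27 [11011]: ((1 OR (NOT 1 OR 0)) XOR 1) -> 0
  row 28 [11100]: ((0 OR (NOT 0 OR 1)) XOR 1) -> 0
  row 29 [11101]: ((1 OR (NOT 0 OR 1)) XOR 1) -> 0
  row 30 [11110]: ((0 OR (NOT 1 OR 1)) XOR 1) -> 0
  row 31 [11111]: ((1 OR (NOT 1 OR 1)) XOR 1) -> 0
Full result column, 8 rows per line (x1,x2 fixed per line; x3,x4,x5 runs 000..111 left to right):
  rows 0-7 [x1,x2=00]: 11011111  (ones: 7)
  rows 8-15 [x1,x2=01]: 11011111  (ones: 7)
  rows 16-23 [x1,x2=10]: 00100000  (ones: 1)
  rows 24-31 [x1,x2=11]: 00100000  (ones: 1)
Count of 1-rows = 7+7+1+1 = 16

16


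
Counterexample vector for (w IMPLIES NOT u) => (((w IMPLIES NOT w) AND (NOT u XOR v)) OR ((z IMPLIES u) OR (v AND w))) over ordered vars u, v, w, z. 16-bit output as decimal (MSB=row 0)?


F1 = (w IMPLIES NOT u)
F2 = (((w IMPLIES NOT w) AND (NOT u XOR v)) OR ((z IMPLIES u) OR (v AND w)))
Counterexample to F1=>F2 is where F1=1 and F2=0.
Evaluate each row (bits = u,v,w,z, MSB first):
  row 0 [0000]: F1=1 F2=1 -> F1&~F2 -> 0
  row 1 [0001]: F1=1 F2=1 -> F1&~F2 -> 0
  row 2 [0010]: F1=1 F2=1 -> F1&~F2 -> 0
  row 3 [0011]: F1=1 F2=0 -> F1&~F2 -> 1
  row 4 [0100]: F1=1 F2=1 -> F1&~F2 -> 0
  row 5 [0101]: F1=1 F2=0 -> F1&~F2 -> 1
  row 6 [0110]: F1=1 F2=1 -> F1&~F2 -> 0
  row 7 [0111]: F1=1 F2=1 -> F1&~F2 -> 0
  row 8 [1000]: F1=1 F2=1 -> F1&~F2 -> 0
  row 9 [1001]: F1=1 F2=1 -> F1&~F2 -> 0
  row 10 [1010]: F1=0 F2=1 -> F1&~F2 -> 0
  row 11 [1011]: F1=0 F2=1 -> F1&~F2 -> 0
  row 12 [1100]: F1=1 F2=1 -> F1&~F2 -> 0
  row 13 [1101]: F1=1 F2=1 -> F1&~F2 -> 0
  row 14 [1110]: F1=0 F2=1 -> F1&~F2 -> 0
  row 15 [1111]: F1=0 F2=1 -> F1&~F2 -> 0
Full result column, 4 rows per line (u,v fixed per line; w,z runs 00..11 left to right):
  rows 0-3 [u,v=00]: 0001  = hex 1
  rows 4-7 [u,v=01]: 0100  = hex 4
  rows 8-11 [u,v=10]: 0000  = hex 0
  rows 12-15 [u,v=11]: 0000  = hex 0
Counterexample vector (row 0 .. row 15) = 0001010000000000
Output column grouped in 4s = 0001 0100 0000 0000 = 0x1400
Convert to decimal digit by digit (value = value*16 + digit):
  1 -> 1
  1*16 + 4 = 20
  20*16 + 0 = 320
  320*16 + 0 = 5120
Decimal = 5120

5120
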